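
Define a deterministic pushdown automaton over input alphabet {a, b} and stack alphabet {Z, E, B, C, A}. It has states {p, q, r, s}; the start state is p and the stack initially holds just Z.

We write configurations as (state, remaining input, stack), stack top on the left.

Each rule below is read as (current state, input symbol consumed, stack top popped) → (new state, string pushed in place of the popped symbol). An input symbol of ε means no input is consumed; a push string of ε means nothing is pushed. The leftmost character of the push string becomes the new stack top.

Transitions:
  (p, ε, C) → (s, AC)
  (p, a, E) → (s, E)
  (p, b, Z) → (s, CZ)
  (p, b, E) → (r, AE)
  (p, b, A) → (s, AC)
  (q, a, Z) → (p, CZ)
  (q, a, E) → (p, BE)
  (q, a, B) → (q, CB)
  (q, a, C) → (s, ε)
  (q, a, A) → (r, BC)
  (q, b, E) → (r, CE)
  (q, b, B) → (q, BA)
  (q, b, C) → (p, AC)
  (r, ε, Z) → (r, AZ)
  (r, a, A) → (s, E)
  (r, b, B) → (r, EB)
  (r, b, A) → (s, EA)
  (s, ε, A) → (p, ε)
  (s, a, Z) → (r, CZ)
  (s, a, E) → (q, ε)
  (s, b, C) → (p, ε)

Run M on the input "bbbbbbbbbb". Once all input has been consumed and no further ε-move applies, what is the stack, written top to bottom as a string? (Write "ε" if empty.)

Z

(p, bbbbbbbbbb, Z)
  read b, top Z: go to s, push CZ → (s, bbbbbbbbb, CZ)
  read b, top C: go to p, push ε → (p, bbbbbbbb, Z)
  read b, top Z: go to s, push CZ → (s, bbbbbbb, CZ)
  read b, top C: go to p, push ε → (p, bbbbbb, Z)
  read b, top Z: go to s, push CZ → (s, bbbbb, CZ)
  read b, top C: go to p, push ε → (p, bbbb, Z)
  read b, top Z: go to s, push CZ → (s, bbb, CZ)
  read b, top C: go to p, push ε → (p, bb, Z)
  read b, top Z: go to s, push CZ → (s, b, CZ)
  read b, top C: go to p, push ε → (p, ε, Z)
All input consumed in state p with stack Z.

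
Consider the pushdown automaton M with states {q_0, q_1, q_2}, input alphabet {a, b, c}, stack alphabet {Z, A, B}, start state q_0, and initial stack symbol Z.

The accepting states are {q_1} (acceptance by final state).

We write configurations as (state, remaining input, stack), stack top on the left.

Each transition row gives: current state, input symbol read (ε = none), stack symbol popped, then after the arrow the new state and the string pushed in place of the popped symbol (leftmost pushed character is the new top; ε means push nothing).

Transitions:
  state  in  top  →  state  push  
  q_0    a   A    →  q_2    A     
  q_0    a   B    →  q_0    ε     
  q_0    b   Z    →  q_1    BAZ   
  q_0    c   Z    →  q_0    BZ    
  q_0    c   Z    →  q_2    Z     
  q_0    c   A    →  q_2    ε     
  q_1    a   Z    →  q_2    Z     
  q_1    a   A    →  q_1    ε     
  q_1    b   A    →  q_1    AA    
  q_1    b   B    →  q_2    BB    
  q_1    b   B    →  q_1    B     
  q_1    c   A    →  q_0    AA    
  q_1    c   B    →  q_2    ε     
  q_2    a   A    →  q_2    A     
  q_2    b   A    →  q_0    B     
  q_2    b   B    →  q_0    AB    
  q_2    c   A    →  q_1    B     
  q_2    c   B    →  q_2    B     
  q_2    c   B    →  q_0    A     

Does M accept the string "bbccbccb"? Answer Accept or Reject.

No computation consumes all input and reaches a final state.

Reject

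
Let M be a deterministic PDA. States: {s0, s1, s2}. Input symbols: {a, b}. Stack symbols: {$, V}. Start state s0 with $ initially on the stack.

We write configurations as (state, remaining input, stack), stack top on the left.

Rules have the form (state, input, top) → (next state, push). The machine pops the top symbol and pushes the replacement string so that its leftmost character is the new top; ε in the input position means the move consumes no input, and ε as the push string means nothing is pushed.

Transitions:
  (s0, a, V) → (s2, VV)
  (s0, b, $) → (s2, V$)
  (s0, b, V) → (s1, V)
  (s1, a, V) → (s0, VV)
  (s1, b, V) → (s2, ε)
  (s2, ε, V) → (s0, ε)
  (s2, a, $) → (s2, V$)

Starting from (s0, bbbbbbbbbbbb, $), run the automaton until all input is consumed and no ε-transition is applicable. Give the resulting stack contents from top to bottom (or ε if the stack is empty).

$

(s0, bbbbbbbbbbbb, $)
  read b, top $: go to s2, push V$ → (s2, bbbbbbbbbbb, V$)
  ε-move, top V: go to s0, push ε → (s0, bbbbbbbbbbb, $)
  read b, top $: go to s2, push V$ → (s2, bbbbbbbbbb, V$)
  ε-move, top V: go to s0, push ε → (s0, bbbbbbbbbb, $)
  read b, top $: go to s2, push V$ → (s2, bbbbbbbbb, V$)
  ε-move, top V: go to s0, push ε → (s0, bbbbbbbbb, $)
  read b, top $: go to s2, push V$ → (s2, bbbbbbbb, V$)
  ε-move, top V: go to s0, push ε → (s0, bbbbbbbb, $)
  read b, top $: go to s2, push V$ → (s2, bbbbbbb, V$)
  ε-move, top V: go to s0, push ε → (s0, bbbbbbb, $)
  read b, top $: go to s2, push V$ → (s2, bbbbbb, V$)
  ε-move, top V: go to s0, push ε → (s0, bbbbbb, $)
  read b, top $: go to s2, push V$ → (s2, bbbbb, V$)
  ε-move, top V: go to s0, push ε → (s0, bbbbb, $)
  read b, top $: go to s2, push V$ → (s2, bbbb, V$)
  ε-move, top V: go to s0, push ε → (s0, bbbb, $)
  read b, top $: go to s2, push V$ → (s2, bbb, V$)
  ε-move, top V: go to s0, push ε → (s0, bbb, $)
  read b, top $: go to s2, push V$ → (s2, bb, V$)
  ε-move, top V: go to s0, push ε → (s0, bb, $)
  read b, top $: go to s2, push V$ → (s2, b, V$)
  ε-move, top V: go to s0, push ε → (s0, b, $)
  read b, top $: go to s2, push V$ → (s2, ε, V$)
  ε-move, top V: go to s0, push ε → (s0, ε, $)
All input consumed in state s0 with stack $.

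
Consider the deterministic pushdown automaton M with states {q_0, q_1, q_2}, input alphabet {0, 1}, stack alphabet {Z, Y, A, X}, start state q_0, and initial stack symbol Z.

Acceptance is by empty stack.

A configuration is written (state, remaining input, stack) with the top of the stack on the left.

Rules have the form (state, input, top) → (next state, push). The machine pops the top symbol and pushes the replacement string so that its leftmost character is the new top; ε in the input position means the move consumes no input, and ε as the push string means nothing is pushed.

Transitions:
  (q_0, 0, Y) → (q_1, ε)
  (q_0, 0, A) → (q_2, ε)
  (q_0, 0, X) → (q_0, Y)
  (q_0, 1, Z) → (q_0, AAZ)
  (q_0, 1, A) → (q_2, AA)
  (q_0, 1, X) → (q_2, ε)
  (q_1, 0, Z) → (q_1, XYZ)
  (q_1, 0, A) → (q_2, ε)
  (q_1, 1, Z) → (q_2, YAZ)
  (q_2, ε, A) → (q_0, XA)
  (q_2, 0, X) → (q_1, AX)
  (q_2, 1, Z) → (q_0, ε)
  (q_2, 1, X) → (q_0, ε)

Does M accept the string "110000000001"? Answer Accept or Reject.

(q_0, 110000000001, Z)
  read 1, top Z: go to q_0, push AAZ → (q_0, 10000000001, AAZ)
  read 1, top A: go to q_2, push AA → (q_2, 0000000001, AAAZ)
  ε-move, top A: go to q_0, push XA → (q_0, 0000000001, XAAAZ)
  read 0, top X: go to q_0, push Y → (q_0, 000000001, YAAAZ)
  read 0, top Y: go to q_1, push ε → (q_1, 00000001, AAAZ)
  read 0, top A: go to q_2, push ε → (q_2, 0000001, AAZ)
  ε-move, top A: go to q_0, push XA → (q_0, 0000001, XAAZ)
  read 0, top X: go to q_0, push Y → (q_0, 000001, YAAZ)
  read 0, top Y: go to q_1, push ε → (q_1, 00001, AAZ)
  read 0, top A: go to q_2, push ε → (q_2, 0001, AZ)
  ε-move, top A: go to q_0, push XA → (q_0, 0001, XAZ)
  read 0, top X: go to q_0, push Y → (q_0, 001, YAZ)
  read 0, top Y: go to q_1, push ε → (q_1, 01, AZ)
  read 0, top A: go to q_2, push ε → (q_2, 1, Z)
  read 1, top Z: go to q_0, push ε → (q_0, ε, ε)
All input consumed and the stack is empty.

Accept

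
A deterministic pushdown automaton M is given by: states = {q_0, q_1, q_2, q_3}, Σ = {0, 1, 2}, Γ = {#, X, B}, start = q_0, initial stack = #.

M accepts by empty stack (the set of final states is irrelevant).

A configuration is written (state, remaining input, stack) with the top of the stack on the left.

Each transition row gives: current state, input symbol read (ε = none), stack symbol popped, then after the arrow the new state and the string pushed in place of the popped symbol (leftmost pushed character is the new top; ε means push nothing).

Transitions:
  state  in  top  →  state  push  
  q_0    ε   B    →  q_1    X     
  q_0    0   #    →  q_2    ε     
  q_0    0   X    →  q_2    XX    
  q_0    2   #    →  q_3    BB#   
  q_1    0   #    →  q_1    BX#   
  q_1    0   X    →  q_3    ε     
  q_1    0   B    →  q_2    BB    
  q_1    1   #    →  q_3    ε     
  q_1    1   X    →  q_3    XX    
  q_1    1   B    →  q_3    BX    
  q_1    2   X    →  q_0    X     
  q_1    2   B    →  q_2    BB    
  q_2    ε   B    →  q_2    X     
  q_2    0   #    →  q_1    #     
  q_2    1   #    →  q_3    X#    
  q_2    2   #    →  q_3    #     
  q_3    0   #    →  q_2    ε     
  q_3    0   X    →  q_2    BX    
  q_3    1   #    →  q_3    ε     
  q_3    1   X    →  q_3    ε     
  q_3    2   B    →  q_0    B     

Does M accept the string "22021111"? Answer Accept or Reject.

Accept

(q_0, 22021111, #) ⊢ (q_3, 2021111, BB#) ⊢ (q_0, 021111, BB#) ⊢ (q_1, 021111, XB#) ⊢ (q_3, 21111, B#) ⊢ (q_0, 1111, B#) ⊢ (q_1, 1111, X#) ⊢ (q_3, 111, XX#) ⊢ (q_3, 11, X#) ⊢ (q_3, 1, #) ⊢ (q_3, ε, ε)
All input consumed and the stack is empty.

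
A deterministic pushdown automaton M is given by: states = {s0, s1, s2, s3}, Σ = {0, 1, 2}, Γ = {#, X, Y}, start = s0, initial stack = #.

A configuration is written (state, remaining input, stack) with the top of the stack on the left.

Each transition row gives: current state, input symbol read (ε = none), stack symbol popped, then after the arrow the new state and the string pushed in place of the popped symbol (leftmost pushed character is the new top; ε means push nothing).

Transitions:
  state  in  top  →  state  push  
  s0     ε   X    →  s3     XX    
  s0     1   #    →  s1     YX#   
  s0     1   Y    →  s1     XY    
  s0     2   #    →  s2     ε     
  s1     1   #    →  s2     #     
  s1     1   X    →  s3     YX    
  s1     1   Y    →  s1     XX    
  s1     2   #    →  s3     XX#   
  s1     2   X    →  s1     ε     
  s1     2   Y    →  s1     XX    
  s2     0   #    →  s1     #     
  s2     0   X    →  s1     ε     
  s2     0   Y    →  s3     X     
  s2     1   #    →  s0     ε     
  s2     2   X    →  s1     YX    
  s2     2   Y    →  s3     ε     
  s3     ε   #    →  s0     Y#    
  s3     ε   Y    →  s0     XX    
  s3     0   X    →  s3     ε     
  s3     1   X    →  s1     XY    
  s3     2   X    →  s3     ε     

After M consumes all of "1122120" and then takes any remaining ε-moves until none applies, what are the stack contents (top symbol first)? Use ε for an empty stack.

XX#

(s0, 1122120, #) ⊢ (s1, 122120, YX#) ⊢ (s1, 22120, XXX#) ⊢ (s1, 2120, XX#) ⊢ (s1, 120, X#) ⊢ (s3, 20, YX#) ⊢ (s0, 20, XXX#) ⊢ (s3, 20, XXXX#) ⊢ (s3, 0, XXX#) ⊢ (s3, ε, XX#)
All input consumed in state s3 with stack XX#.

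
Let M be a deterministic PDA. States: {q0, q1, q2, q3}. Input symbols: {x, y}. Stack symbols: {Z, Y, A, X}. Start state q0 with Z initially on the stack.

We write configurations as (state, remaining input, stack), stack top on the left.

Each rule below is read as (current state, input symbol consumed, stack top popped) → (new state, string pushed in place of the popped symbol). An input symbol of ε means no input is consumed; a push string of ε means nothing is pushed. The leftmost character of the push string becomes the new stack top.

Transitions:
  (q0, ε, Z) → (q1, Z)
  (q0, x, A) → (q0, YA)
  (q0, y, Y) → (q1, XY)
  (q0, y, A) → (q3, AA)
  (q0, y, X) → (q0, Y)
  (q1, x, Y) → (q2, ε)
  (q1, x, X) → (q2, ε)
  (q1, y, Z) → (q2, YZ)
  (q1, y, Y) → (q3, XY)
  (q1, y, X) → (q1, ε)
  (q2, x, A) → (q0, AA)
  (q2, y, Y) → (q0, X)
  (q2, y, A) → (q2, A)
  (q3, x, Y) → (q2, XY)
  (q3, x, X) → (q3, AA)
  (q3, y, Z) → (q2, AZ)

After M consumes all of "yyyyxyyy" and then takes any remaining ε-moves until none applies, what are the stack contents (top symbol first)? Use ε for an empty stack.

(q0, yyyyxyyy, Z) ⊢ (q1, yyyyxyyy, Z) ⊢ (q2, yyyxyyy, YZ) ⊢ (q0, yyxyyy, XZ) ⊢ (q0, yxyyy, YZ) ⊢ (q1, xyyy, XYZ) ⊢ (q2, yyy, YZ) ⊢ (q0, yy, XZ) ⊢ (q0, y, YZ) ⊢ (q1, ε, XYZ)
All input consumed in state q1 with stack XYZ.

XYZ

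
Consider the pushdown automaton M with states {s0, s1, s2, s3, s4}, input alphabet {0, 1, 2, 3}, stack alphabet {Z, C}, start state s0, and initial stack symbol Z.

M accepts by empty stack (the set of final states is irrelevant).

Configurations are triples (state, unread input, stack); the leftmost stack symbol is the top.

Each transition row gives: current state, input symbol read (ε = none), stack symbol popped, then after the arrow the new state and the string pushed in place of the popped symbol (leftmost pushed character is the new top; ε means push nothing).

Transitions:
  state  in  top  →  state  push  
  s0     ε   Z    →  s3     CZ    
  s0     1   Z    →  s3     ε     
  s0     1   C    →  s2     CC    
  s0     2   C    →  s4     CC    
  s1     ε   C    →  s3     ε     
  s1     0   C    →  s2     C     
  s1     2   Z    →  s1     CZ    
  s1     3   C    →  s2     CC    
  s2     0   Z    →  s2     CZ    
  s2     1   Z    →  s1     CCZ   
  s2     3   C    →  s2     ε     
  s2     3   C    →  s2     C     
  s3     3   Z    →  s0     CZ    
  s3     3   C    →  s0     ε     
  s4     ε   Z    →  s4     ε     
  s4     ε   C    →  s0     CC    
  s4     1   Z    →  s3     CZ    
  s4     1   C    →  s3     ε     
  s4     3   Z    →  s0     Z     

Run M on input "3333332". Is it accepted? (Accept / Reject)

Reject

No computation consumes all input and empties the stack.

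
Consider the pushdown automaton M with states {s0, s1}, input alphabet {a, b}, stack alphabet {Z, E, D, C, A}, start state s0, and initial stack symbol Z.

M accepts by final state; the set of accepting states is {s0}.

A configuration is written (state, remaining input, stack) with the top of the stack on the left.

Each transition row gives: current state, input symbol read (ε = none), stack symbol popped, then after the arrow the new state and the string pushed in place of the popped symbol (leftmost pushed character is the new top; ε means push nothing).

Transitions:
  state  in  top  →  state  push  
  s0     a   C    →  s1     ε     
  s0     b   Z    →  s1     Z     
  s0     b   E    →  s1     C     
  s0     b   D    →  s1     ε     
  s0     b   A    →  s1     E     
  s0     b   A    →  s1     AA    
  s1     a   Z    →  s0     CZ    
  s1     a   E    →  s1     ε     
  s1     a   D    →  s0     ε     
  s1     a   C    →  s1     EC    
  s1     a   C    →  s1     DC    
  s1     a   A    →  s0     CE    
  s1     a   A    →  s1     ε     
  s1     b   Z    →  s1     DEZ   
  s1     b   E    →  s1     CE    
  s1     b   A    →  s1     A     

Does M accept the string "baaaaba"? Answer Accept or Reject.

Accept

One accepting computation: (s0, baaaaba, Z) ⊢ (s1, aaaaba, Z) ⊢ (s0, aaaba, CZ) ⊢ (s1, aaba, Z) ⊢ (s0, aba, CZ) ⊢ (s1, ba, Z) ⊢ (s1, a, DEZ) ⊢ (s0, ε, EZ)
All input consumed and state s0 ∈ F.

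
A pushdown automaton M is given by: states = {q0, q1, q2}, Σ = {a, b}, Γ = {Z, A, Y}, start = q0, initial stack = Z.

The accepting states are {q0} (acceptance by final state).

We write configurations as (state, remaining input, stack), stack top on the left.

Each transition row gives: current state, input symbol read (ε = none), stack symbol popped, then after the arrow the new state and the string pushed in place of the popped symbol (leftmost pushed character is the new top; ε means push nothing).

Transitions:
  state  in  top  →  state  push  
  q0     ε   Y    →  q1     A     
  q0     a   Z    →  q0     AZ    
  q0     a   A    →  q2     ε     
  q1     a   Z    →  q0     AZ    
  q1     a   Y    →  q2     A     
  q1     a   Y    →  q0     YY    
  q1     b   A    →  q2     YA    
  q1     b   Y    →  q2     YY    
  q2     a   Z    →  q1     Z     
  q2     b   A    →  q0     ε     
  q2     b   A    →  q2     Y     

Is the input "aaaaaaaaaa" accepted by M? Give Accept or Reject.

Accept

One accepting computation: (q0, aaaaaaaaaa, Z) ⊢ (q0, aaaaaaaaa, AZ) ⊢ (q2, aaaaaaaa, Z) ⊢ (q1, aaaaaaa, Z) ⊢ (q0, aaaaaa, AZ) ⊢ (q2, aaaaa, Z) ⊢ (q1, aaaa, Z) ⊢ (q0, aaa, AZ) ⊢ (q2, aa, Z) ⊢ (q1, a, Z) ⊢ (q0, ε, AZ)
All input consumed and state q0 ∈ F.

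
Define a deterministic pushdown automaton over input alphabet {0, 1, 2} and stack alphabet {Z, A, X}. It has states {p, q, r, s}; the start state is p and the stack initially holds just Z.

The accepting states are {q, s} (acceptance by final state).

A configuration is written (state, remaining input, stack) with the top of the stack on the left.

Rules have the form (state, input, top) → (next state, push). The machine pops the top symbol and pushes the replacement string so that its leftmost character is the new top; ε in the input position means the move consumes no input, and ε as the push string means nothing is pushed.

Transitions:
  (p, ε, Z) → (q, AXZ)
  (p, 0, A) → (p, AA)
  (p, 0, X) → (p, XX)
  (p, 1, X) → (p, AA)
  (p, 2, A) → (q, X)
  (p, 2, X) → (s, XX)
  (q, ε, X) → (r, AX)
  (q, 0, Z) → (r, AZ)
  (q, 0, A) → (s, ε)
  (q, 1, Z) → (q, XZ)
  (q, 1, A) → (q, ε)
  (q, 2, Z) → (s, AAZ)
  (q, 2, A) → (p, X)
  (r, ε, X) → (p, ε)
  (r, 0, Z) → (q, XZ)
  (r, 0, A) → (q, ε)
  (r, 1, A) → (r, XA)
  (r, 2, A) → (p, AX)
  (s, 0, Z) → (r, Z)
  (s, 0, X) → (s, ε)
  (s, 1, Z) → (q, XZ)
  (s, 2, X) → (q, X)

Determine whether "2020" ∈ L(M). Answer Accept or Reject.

Accept

(p, 2020, Z) ⊢ (q, 2020, AXZ) ⊢ (p, 020, XXZ) ⊢ (p, 20, XXXZ) ⊢ (s, 0, XXXXZ) ⊢ (s, ε, XXXZ)
All input consumed; state s ∈ F.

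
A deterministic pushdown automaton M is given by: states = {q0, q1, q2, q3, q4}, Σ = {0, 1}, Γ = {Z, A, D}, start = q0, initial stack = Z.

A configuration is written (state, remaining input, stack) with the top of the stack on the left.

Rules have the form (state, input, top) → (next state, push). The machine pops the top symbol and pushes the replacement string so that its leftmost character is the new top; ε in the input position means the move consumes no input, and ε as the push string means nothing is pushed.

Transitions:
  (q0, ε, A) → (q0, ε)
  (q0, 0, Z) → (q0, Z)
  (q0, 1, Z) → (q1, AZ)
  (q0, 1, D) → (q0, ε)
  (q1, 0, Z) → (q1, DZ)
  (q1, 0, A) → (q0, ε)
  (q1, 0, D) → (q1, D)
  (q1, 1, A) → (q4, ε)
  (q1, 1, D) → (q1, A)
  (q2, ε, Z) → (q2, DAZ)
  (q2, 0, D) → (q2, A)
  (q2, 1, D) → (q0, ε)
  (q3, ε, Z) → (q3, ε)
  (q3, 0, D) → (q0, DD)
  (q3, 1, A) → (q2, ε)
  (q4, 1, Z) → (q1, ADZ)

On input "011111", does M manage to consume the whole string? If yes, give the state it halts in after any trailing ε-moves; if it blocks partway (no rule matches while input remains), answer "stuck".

(q0, 011111, Z)
  read 0, top Z: go to q0, push Z → (q0, 11111, Z)
  read 1, top Z: go to q1, push AZ → (q1, 1111, AZ)
  read 1, top A: go to q4, push ε → (q4, 111, Z)
  read 1, top Z: go to q1, push ADZ → (q1, 11, ADZ)
  read 1, top A: go to q4, push ε → (q4, 1, DZ)
No transition for (q4, 1, top D); M blocks with input 1 remaining.

stuck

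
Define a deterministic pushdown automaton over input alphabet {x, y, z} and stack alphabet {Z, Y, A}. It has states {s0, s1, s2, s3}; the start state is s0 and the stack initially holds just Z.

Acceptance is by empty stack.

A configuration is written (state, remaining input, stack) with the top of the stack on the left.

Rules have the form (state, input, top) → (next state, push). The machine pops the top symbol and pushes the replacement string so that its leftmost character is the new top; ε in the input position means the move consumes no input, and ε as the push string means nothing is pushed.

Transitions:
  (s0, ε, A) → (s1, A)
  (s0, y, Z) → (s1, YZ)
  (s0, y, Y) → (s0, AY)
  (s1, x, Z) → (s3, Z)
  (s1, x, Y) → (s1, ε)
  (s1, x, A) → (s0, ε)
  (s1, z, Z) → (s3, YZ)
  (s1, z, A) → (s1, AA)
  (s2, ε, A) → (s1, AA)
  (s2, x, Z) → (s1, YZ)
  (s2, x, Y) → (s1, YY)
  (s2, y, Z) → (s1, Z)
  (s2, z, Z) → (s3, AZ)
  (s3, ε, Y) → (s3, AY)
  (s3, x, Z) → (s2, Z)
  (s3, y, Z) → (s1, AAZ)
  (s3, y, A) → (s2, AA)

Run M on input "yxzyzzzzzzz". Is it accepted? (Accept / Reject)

(s0, yxzyzzzzzzz, Z)
  read y, top Z: go to s1, push YZ → (s1, xzyzzzzzzz, YZ)
  read x, top Y: go to s1, push ε → (s1, zyzzzzzzz, Z)
  read z, top Z: go to s3, push YZ → (s3, yzzzzzzz, YZ)
  ε-move, top Y: go to s3, push AY → (s3, yzzzzzzz, AYZ)
  read y, top A: go to s2, push AA → (s2, zzzzzzz, AAYZ)
  ε-move, top A: go to s1, push AA → (s1, zzzzzzz, AAAYZ)
  read z, top A: go to s1, push AA → (s1, zzzzzz, AAAAYZ)
  read z, top A: go to s1, push AA → (s1, zzzzz, AAAAAYZ)
  read z, top A: go to s1, push AA → (s1, zzzz, AAAAAAYZ)
  read z, top A: go to s1, push AA → (s1, zzz, AAAAAAAYZ)
  read z, top A: go to s1, push AA → (s1, zz, AAAAAAAAYZ)
  read z, top A: go to s1, push AA → (s1, z, AAAAAAAAAYZ)
  read z, top A: go to s1, push AA → (s1, ε, AAAAAAAAAAYZ)
All input consumed; stack is AAAAAAAAAAYZ, not empty, and no further ε-move applies.

Reject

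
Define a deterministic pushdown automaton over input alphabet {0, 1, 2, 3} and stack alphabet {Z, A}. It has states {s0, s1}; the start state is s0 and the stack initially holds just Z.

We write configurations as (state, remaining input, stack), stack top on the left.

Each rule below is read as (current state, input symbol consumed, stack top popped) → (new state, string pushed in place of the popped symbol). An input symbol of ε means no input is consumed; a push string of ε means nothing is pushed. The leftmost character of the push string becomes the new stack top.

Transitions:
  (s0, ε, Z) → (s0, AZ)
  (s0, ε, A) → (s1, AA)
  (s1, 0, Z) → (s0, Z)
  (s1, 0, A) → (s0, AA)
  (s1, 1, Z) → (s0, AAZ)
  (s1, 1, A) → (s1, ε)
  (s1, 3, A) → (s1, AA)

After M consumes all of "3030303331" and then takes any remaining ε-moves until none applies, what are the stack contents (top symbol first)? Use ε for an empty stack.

(s0, 3030303331, Z)
  ε-move, top Z: go to s0, push AZ → (s0, 3030303331, AZ)
  ε-move, top A: go to s1, push AA → (s1, 3030303331, AAZ)
  read 3, top A: go to s1, push AA → (s1, 030303331, AAAZ)
  read 0, top A: go to s0, push AA → (s0, 30303331, AAAAZ)
  ε-move, top A: go to s1, push AA → (s1, 30303331, AAAAAZ)
  read 3, top A: go to s1, push AA → (s1, 0303331, AAAAAAZ)
  read 0, top A: go to s0, push AA → (s0, 303331, AAAAAAAZ)
  ε-move, top A: go to s1, push AA → (s1, 303331, AAAAAAAAZ)
  read 3, top A: go to s1, push AA → (s1, 03331, AAAAAAAAAZ)
  read 0, top A: go to s0, push AA → (s0, 3331, AAAAAAAAAAZ)
  ε-move, top A: go to s1, push AA → (s1, 3331, AAAAAAAAAAAZ)
  read 3, top A: go to s1, push AA → (s1, 331, AAAAAAAAAAAAZ)
  read 3, top A: go to s1, push AA → (s1, 31, AAAAAAAAAAAAAZ)
  read 3, top A: go to s1, push AA → (s1, 1, AAAAAAAAAAAAAAZ)
  read 1, top A: go to s1, push ε → (s1, ε, AAAAAAAAAAAAAZ)
All input consumed in state s1 with stack AAAAAAAAAAAAAZ.

AAAAAAAAAAAAAZ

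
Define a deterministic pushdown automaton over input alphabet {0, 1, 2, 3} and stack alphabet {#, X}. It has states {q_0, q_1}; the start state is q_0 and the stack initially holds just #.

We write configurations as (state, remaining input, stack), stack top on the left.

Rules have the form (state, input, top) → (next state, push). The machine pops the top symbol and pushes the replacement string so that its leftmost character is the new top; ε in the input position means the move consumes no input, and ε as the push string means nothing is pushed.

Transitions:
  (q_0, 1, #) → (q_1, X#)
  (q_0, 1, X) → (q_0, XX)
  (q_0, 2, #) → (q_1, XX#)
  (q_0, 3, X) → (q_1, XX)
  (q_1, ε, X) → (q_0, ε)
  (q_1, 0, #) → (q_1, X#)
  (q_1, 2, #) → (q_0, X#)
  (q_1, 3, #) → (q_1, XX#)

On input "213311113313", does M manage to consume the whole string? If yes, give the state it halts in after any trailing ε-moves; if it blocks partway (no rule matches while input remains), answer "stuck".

q_0

(q_0, 213311113313, #)
  read 2, top #: go to q_1, push XX# → (q_1, 13311113313, XX#)
  ε-move, top X: go to q_0, push ε → (q_0, 13311113313, X#)
  read 1, top X: go to q_0, push XX → (q_0, 3311113313, XX#)
  read 3, top X: go to q_1, push XX → (q_1, 311113313, XXX#)
  ε-move, top X: go to q_0, push ε → (q_0, 311113313, XX#)
  read 3, top X: go to q_1, push XX → (q_1, 11113313, XXX#)
  ε-move, top X: go to q_0, push ε → (q_0, 11113313, XX#)
  read 1, top X: go to q_0, push XX → (q_0, 1113313, XXX#)
  read 1, top X: go to q_0, push XX → (q_0, 113313, XXXX#)
  read 1, top X: go to q_0, push XX → (q_0, 13313, XXXXX#)
  read 1, top X: go to q_0, push XX → (q_0, 3313, XXXXXX#)
  read 3, top X: go to q_1, push XX → (q_1, 313, XXXXXXX#)
  ε-move, top X: go to q_0, push ε → (q_0, 313, XXXXXX#)
  read 3, top X: go to q_1, push XX → (q_1, 13, XXXXXXX#)
  ε-move, top X: go to q_0, push ε → (q_0, 13, XXXXXX#)
  read 1, top X: go to q_0, push XX → (q_0, 3, XXXXXXX#)
  read 3, top X: go to q_1, push XX → (q_1, ε, XXXXXXXX#)
  ε-move, top X: go to q_0, push ε → (q_0, ε, XXXXXXX#)
All input consumed; M is in state q_0.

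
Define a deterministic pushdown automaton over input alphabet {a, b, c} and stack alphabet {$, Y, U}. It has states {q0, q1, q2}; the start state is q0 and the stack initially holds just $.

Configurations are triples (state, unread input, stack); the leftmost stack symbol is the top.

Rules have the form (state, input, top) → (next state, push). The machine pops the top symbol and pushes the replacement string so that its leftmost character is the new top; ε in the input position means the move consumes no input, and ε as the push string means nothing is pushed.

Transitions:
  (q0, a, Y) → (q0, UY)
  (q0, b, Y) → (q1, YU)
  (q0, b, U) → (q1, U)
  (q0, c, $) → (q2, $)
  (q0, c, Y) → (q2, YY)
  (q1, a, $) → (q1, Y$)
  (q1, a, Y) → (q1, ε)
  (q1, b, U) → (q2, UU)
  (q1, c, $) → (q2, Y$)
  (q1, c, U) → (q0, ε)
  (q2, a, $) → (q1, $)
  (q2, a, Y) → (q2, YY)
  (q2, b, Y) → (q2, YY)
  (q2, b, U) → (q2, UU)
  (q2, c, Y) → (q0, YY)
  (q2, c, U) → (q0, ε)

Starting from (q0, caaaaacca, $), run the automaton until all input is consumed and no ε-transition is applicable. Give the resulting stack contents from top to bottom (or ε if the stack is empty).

(q0, caaaaacca, $)
  read c, top $: go to q2, push $ → (q2, aaaaacca, $)
  read a, top $: go to q1, push $ → (q1, aaaacca, $)
  read a, top $: go to q1, push Y$ → (q1, aaacca, Y$)
  read a, top Y: go to q1, push ε → (q1, aacca, $)
  read a, top $: go to q1, push Y$ → (q1, acca, Y$)
  read a, top Y: go to q1, push ε → (q1, cca, $)
  read c, top $: go to q2, push Y$ → (q2, ca, Y$)
  read c, top Y: go to q0, push YY → (q0, a, YY$)
  read a, top Y: go to q0, push UY → (q0, ε, UYY$)
All input consumed in state q0 with stack UYY$.

UYY$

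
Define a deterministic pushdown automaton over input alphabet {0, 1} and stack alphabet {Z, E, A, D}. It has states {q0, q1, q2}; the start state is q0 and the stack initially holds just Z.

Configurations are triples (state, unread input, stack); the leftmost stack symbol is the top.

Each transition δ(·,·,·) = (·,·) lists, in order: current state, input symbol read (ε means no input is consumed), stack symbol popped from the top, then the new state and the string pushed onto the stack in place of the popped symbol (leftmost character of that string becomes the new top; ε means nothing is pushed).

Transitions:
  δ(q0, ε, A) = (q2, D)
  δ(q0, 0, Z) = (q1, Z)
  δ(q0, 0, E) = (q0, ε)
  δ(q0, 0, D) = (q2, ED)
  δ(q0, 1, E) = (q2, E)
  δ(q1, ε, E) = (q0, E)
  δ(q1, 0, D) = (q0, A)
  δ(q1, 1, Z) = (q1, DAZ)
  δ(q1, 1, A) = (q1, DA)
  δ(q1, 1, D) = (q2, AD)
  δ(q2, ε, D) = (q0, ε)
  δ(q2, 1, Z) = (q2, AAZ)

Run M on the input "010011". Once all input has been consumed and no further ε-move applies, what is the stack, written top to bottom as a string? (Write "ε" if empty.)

(q0, 010011, Z)
  read 0, top Z: go to q1, push Z → (q1, 10011, Z)
  read 1, top Z: go to q1, push DAZ → (q1, 0011, DAZ)
  read 0, top D: go to q0, push A → (q0, 011, AAZ)
  ε-move, top A: go to q2, push D → (q2, 011, DAZ)
  ε-move, top D: go to q0, push ε → (q0, 011, AZ)
  ε-move, top A: go to q2, push D → (q2, 011, DZ)
  ε-move, top D: go to q0, push ε → (q0, 011, Z)
  read 0, top Z: go to q1, push Z → (q1, 11, Z)
  read 1, top Z: go to q1, push DAZ → (q1, 1, DAZ)
  read 1, top D: go to q2, push AD → (q2, ε, ADAZ)
All input consumed in state q2 with stack ADAZ.

ADAZ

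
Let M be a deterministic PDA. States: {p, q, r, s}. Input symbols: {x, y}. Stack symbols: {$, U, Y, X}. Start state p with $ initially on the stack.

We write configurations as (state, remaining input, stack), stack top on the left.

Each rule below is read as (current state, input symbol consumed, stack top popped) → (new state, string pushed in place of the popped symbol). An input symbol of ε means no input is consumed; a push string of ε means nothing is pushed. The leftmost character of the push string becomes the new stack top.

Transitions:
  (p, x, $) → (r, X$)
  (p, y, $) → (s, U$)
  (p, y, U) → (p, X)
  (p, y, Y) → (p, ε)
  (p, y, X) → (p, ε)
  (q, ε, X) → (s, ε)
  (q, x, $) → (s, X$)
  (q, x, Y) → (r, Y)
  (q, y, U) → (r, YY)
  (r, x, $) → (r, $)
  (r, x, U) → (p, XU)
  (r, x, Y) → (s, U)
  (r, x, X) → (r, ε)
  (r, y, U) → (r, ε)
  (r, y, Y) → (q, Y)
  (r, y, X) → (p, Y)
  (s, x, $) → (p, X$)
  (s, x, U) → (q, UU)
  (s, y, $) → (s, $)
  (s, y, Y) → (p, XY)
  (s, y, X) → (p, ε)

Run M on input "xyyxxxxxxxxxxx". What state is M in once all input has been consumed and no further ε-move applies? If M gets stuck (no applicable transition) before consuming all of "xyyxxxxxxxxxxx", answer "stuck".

(p, xyyxxxxxxxxxxx, $)
  read x, top $: go to r, push X$ → (r, yyxxxxxxxxxxx, X$)
  read y, top X: go to p, push Y → (p, yxxxxxxxxxxx, Y$)
  read y, top Y: go to p, push ε → (p, xxxxxxxxxxx, $)
  read x, top $: go to r, push X$ → (r, xxxxxxxxxx, X$)
  read x, top X: go to r, push ε → (r, xxxxxxxxx, $)
  read x, top $: go to r, push $ → (r, xxxxxxxx, $)
  read x, top $: go to r, push $ → (r, xxxxxxx, $)
  read x, top $: go to r, push $ → (r, xxxxxx, $)
  read x, top $: go to r, push $ → (r, xxxxx, $)
  read x, top $: go to r, push $ → (r, xxxx, $)
  read x, top $: go to r, push $ → (r, xxx, $)
  read x, top $: go to r, push $ → (r, xx, $)
  read x, top $: go to r, push $ → (r, x, $)
  read x, top $: go to r, push $ → (r, ε, $)
All input consumed; M is in state r.

r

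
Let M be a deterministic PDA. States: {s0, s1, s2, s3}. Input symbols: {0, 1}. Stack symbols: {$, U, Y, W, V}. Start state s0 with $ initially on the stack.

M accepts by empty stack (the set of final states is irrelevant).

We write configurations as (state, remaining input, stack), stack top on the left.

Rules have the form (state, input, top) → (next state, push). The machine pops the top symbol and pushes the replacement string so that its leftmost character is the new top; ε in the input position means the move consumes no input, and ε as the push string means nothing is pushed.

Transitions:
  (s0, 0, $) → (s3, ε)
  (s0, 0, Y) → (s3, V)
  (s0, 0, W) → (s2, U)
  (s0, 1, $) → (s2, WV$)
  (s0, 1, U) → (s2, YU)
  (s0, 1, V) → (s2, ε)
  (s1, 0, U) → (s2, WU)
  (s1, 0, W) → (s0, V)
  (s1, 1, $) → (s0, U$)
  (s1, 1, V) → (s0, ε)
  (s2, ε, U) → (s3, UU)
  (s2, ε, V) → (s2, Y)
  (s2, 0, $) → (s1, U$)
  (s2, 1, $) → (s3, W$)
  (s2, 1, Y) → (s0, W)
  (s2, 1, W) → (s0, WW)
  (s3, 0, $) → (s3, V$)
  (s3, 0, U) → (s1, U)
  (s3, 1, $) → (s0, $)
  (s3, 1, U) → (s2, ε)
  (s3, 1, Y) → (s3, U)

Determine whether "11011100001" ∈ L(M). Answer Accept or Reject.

(s0, 11011100001, $)
  read 1, top $: go to s2, push WV$ → (s2, 1011100001, WV$)
  read 1, top W: go to s0, push WW → (s0, 011100001, WWV$)
  read 0, top W: go to s2, push U → (s2, 11100001, UWV$)
  ε-move, top U: go to s3, push UU → (s3, 11100001, UUWV$)
  read 1, top U: go to s2, push ε → (s2, 1100001, UWV$)
  ε-move, top U: go to s3, push UU → (s3, 1100001, UUWV$)
  read 1, top U: go to s2, push ε → (s2, 100001, UWV$)
  ε-move, top U: go to s3, push UU → (s3, 100001, UUWV$)
  read 1, top U: go to s2, push ε → (s2, 00001, UWV$)
  ε-move, top U: go to s3, push UU → (s3, 00001, UUWV$)
  read 0, top U: go to s1, push U → (s1, 0001, UUWV$)
  read 0, top U: go to s2, push WU → (s2, 001, WUUWV$)
No transition applies at (s2, 001, WUUWV$); input not fully consumed.

Reject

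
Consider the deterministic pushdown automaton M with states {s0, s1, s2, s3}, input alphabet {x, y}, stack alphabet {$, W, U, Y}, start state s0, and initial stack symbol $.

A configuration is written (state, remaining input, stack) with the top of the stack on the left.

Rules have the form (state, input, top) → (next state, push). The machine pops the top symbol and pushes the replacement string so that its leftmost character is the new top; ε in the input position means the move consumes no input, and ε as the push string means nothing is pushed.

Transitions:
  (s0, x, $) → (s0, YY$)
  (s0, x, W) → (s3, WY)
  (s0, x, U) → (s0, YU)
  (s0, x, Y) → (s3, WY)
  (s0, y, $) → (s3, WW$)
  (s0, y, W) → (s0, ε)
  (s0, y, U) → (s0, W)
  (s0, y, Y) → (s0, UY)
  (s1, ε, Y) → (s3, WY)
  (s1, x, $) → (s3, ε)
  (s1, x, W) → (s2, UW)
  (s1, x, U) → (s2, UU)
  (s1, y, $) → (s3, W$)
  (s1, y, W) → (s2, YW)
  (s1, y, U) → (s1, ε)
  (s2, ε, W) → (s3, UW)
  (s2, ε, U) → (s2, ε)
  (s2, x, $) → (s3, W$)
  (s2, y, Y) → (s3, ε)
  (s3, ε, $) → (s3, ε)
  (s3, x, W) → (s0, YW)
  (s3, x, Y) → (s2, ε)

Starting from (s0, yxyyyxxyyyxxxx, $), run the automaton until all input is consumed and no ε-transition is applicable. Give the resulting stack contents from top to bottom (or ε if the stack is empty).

(s0, yxyyyxxyyyxxxx, $)
  read y, top $: go to s3, push WW$ → (s3, xyyyxxyyyxxxx, WW$)
  read x, top W: go to s0, push YW → (s0, yyyxxyyyxxxx, YWW$)
  read y, top Y: go to s0, push UY → (s0, yyxxyyyxxxx, UYWW$)
  read y, top U: go to s0, push W → (s0, yxxyyyxxxx, WYWW$)
  read y, top W: go to s0, push ε → (s0, xxyyyxxxx, YWW$)
  read x, top Y: go to s3, push WY → (s3, xyyyxxxx, WYWW$)
  read x, top W: go to s0, push YW → (s0, yyyxxxx, YWYWW$)
  read y, top Y: go to s0, push UY → (s0, yyxxxx, UYWYWW$)
  read y, top U: go to s0, push W → (s0, yxxxx, WYWYWW$)
  read y, top W: go to s0, push ε → (s0, xxxx, YWYWW$)
  read x, top Y: go to s3, push WY → (s3, xxx, WYWYWW$)
  read x, top W: go to s0, push YW → (s0, xx, YWYWYWW$)
  read x, top Y: go to s3, push WY → (s3, x, WYWYWYWW$)
  read x, top W: go to s0, push YW → (s0, ε, YWYWYWYWW$)
All input consumed in state s0 with stack YWYWYWYWW$.

YWYWYWYWW$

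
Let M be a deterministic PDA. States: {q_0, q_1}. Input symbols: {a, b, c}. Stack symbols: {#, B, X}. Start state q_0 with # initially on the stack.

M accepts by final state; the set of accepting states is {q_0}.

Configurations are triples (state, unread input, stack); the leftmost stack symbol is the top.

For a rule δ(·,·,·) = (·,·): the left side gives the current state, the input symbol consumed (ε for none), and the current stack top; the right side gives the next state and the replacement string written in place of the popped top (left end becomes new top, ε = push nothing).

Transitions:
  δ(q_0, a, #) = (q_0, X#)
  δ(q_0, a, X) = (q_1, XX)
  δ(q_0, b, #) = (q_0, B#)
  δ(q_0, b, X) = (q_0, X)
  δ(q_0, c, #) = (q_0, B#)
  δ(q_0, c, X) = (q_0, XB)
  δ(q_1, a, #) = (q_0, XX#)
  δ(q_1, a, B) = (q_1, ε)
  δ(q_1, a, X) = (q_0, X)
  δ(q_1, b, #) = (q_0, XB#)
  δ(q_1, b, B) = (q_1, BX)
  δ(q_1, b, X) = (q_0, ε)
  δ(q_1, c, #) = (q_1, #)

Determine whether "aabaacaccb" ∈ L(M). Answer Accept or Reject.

(q_0, aabaacaccb, #) ⊢ (q_0, abaacaccb, X#) ⊢ (q_1, baacaccb, XX#) ⊢ (q_0, aacaccb, X#) ⊢ (q_1, acaccb, XX#) ⊢ (q_0, caccb, XX#) ⊢ (q_0, accb, XBX#) ⊢ (q_1, ccb, XXBX#)
No transition applies at (q_1, ccb, XXBX#); input not fully consumed.

Reject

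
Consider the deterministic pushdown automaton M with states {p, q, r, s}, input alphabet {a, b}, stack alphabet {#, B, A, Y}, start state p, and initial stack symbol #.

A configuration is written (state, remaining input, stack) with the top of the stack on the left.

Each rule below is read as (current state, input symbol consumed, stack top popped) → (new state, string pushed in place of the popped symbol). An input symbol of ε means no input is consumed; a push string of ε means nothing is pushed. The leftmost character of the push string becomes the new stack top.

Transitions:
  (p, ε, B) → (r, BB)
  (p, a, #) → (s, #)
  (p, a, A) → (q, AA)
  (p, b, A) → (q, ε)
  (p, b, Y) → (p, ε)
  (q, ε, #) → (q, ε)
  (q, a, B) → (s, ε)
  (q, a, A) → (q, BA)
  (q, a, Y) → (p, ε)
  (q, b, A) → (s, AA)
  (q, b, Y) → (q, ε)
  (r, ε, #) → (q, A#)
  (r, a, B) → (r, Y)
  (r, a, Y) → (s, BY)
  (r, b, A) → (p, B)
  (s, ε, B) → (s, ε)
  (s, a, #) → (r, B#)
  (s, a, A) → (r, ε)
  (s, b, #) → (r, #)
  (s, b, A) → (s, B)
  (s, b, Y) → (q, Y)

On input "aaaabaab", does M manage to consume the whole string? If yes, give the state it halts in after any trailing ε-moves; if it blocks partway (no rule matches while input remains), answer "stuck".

(p, aaaabaab, #) ⊢ (s, aaabaab, #) ⊢ (r, aabaab, B#) ⊢ (r, abaab, Y#) ⊢ (s, baab, BY#) ⊢ (s, baab, Y#) ⊢ (q, aab, Y#) ⊢ (p, ab, #) ⊢ (s, b, #) ⊢ (r, ε, #) ⊢ (q, ε, A#)
All input consumed; M is in state q.

q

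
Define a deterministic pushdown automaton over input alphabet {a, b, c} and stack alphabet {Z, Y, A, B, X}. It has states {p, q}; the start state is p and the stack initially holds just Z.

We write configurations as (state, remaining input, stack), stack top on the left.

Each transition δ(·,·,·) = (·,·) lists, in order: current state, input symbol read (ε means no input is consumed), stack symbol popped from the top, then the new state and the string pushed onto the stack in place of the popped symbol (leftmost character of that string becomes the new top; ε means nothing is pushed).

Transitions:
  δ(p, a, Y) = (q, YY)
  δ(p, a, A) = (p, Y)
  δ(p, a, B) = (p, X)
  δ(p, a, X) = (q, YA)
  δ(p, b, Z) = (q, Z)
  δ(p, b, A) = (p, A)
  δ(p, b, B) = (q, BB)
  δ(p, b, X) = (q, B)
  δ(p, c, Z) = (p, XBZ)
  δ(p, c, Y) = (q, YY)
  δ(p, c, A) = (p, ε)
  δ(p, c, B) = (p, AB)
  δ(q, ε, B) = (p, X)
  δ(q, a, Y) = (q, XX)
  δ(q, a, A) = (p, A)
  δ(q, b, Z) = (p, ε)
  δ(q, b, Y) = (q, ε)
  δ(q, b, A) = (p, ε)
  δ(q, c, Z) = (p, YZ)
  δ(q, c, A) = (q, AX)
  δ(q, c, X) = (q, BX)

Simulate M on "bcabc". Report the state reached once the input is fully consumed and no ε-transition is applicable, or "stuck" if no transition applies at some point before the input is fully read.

(p, bcabc, Z)
  read b, top Z: go to q, push Z → (q, cabc, Z)
  read c, top Z: go to p, push YZ → (p, abc, YZ)
  read a, top Y: go to q, push YY → (q, bc, YYZ)
  read b, top Y: go to q, push ε → (q, c, YZ)
No transition for (q, c, top Y); M blocks with input c remaining.

stuck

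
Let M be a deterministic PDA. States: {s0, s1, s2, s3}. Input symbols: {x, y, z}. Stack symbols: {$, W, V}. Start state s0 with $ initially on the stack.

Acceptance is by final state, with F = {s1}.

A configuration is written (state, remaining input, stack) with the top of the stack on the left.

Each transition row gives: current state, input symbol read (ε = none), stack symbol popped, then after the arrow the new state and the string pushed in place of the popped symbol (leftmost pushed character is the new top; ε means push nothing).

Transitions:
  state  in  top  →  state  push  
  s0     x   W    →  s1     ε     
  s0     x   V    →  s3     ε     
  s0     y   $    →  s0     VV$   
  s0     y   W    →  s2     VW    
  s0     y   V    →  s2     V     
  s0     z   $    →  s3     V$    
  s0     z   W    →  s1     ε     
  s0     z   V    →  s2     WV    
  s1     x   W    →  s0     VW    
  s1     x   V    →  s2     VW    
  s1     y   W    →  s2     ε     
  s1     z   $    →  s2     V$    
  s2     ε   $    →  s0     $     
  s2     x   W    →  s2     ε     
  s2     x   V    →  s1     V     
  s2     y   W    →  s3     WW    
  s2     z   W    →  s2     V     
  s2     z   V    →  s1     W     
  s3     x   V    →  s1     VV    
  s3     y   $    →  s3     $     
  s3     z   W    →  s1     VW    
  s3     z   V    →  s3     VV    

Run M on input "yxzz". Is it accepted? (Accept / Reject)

Reject

(s0, yxzz, $)
  read y, top $: go to s0, push VV$ → (s0, xzz, VV$)
  read x, top V: go to s3, push ε → (s3, zz, V$)
  read z, top V: go to s3, push VV → (s3, z, VV$)
  read z, top V: go to s3, push VV → (s3, ε, VVV$)
All input consumed; state s3 ∉ F and no further ε-move applies.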